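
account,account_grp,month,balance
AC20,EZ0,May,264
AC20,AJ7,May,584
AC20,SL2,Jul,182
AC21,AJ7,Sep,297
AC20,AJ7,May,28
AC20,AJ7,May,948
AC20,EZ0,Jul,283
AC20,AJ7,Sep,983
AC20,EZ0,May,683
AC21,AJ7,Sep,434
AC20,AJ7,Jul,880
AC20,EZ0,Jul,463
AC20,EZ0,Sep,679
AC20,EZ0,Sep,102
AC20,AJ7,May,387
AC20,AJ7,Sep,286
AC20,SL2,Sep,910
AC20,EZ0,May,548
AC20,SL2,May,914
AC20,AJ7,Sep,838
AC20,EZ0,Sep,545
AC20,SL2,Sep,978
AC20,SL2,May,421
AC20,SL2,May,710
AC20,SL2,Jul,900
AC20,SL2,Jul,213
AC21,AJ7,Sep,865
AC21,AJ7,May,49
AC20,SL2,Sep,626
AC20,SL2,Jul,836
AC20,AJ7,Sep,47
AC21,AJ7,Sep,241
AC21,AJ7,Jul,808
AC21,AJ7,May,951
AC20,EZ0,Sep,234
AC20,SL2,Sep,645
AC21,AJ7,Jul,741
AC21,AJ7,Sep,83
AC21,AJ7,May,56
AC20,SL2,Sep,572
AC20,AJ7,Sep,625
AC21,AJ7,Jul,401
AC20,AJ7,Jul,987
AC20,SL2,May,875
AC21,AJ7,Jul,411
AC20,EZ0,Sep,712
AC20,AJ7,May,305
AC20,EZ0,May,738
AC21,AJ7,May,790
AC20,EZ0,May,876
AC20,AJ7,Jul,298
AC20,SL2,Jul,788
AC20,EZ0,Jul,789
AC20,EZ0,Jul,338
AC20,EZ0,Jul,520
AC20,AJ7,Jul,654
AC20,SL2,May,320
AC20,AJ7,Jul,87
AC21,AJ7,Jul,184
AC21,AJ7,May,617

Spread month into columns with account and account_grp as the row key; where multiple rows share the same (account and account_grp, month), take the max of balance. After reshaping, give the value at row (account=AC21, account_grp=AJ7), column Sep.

865

Rows with account=AC21, account_grp=AJ7 and month=Sep: balance values are 297, 434, 865, 241, 83.
max(297, 434, 865, 241, 83) = 865.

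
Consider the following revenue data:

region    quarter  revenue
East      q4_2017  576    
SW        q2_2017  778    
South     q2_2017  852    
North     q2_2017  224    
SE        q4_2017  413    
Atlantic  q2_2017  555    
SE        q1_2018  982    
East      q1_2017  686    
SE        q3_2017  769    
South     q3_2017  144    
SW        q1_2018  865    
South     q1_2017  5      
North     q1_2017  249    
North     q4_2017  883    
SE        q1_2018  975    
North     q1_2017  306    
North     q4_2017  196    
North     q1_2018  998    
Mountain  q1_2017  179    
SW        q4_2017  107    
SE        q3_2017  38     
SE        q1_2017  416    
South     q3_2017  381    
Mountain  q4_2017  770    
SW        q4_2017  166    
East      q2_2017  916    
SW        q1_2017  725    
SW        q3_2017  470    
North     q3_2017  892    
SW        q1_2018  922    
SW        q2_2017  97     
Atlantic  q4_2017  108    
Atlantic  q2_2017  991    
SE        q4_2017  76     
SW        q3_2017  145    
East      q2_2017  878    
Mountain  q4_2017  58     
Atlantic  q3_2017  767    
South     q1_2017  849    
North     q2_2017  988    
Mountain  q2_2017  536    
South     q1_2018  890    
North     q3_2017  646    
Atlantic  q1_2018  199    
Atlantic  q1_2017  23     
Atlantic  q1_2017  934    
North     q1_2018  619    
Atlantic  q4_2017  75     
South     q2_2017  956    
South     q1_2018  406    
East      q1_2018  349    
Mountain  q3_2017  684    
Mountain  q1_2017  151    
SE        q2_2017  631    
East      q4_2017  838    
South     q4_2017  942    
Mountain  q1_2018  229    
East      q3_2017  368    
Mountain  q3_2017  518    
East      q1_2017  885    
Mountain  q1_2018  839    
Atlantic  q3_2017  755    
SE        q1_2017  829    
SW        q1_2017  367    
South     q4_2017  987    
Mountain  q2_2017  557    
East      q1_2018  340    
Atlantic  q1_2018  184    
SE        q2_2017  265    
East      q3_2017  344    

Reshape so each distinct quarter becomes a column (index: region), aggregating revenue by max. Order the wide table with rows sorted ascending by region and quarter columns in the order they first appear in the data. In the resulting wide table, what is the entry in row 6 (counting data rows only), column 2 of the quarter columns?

778

With rows sorted ascending by region, row 6 is region=SW. quarter columns in first-appearance order: q4_2017, q2_2017, q1_2018, q1_2017, q3_2017; column 2 is q2_2017.
Long rows with region=SW, quarter=q2_2017: max(778, 97) = 778.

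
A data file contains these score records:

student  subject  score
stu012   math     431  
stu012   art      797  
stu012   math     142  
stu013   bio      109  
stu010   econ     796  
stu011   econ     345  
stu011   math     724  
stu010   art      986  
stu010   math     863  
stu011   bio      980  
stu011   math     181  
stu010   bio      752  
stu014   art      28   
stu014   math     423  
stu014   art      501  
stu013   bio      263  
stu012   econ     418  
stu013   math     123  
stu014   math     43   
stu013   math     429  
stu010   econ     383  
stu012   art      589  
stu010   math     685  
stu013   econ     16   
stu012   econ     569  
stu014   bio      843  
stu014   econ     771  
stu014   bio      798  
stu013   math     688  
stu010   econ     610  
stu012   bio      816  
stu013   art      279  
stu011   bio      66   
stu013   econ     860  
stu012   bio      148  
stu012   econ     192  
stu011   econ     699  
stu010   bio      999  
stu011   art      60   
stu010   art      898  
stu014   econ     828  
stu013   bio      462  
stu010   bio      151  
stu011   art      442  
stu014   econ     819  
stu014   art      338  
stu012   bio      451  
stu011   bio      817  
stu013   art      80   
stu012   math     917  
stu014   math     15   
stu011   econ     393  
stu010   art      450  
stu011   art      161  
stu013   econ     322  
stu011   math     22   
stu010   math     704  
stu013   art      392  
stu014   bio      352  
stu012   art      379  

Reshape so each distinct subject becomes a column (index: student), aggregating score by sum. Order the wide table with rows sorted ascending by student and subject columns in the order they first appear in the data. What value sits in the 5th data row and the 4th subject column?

With rows sorted ascending by student, row 5 is student=stu014. subject columns in first-appearance order: math, art, bio, econ; column 4 is econ.
Long rows with student=stu014, subject=econ: 771 + 828 + 819 = 2418.

2418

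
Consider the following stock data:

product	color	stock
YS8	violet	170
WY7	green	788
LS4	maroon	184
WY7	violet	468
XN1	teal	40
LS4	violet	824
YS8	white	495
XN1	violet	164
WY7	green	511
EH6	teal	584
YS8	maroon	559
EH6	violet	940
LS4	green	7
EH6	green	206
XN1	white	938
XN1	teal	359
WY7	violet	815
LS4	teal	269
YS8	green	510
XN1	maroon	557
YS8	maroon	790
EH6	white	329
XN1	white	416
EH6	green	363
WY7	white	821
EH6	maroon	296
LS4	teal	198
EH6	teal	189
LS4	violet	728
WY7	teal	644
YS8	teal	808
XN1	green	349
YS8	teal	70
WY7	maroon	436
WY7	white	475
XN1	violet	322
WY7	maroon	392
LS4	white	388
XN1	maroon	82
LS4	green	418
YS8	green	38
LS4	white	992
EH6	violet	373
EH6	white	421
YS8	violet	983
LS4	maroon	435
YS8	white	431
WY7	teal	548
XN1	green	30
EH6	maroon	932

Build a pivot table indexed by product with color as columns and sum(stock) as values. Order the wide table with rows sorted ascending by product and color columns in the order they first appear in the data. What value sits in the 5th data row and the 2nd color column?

With rows sorted ascending by product, row 5 is product=YS8. color columns in first-appearance order: violet, green, maroon, teal, white; column 2 is green.
Long rows with product=YS8, color=green: 510 + 38 = 548.

548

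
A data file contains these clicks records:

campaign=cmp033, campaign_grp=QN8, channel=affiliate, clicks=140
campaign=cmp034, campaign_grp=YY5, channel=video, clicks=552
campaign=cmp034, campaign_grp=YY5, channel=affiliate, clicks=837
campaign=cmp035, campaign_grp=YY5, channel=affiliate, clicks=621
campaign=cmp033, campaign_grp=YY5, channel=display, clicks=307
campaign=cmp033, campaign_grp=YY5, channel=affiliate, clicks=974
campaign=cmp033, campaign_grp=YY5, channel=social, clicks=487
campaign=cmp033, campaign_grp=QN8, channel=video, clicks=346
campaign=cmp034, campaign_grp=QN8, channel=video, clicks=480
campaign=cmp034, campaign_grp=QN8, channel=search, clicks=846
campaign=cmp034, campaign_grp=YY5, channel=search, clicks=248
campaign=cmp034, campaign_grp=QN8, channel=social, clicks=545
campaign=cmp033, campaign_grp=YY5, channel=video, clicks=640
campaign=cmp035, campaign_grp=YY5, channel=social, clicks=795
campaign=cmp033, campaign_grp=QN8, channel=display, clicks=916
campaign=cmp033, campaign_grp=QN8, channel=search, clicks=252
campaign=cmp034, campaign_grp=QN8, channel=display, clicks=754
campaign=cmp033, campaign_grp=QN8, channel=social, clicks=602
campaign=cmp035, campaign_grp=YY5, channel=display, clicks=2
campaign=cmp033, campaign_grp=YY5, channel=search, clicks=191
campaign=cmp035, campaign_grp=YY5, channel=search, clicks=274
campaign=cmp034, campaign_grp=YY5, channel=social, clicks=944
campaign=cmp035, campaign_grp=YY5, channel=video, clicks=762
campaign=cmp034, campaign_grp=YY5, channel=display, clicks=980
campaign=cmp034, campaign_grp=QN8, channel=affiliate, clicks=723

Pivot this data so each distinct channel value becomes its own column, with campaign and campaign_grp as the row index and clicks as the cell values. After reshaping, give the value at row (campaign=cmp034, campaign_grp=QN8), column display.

754

Wide layout: rows indexed by campaign and campaign_grp, columns are the 5 distinct channel values (affiliate, video, display, social, search).
Cell (campaign=cmp034, campaign_grp=QN8, channel=display) draws from the long row where campaign=cmp034, campaign_grp=QN8 and channel=display, which has clicks=754.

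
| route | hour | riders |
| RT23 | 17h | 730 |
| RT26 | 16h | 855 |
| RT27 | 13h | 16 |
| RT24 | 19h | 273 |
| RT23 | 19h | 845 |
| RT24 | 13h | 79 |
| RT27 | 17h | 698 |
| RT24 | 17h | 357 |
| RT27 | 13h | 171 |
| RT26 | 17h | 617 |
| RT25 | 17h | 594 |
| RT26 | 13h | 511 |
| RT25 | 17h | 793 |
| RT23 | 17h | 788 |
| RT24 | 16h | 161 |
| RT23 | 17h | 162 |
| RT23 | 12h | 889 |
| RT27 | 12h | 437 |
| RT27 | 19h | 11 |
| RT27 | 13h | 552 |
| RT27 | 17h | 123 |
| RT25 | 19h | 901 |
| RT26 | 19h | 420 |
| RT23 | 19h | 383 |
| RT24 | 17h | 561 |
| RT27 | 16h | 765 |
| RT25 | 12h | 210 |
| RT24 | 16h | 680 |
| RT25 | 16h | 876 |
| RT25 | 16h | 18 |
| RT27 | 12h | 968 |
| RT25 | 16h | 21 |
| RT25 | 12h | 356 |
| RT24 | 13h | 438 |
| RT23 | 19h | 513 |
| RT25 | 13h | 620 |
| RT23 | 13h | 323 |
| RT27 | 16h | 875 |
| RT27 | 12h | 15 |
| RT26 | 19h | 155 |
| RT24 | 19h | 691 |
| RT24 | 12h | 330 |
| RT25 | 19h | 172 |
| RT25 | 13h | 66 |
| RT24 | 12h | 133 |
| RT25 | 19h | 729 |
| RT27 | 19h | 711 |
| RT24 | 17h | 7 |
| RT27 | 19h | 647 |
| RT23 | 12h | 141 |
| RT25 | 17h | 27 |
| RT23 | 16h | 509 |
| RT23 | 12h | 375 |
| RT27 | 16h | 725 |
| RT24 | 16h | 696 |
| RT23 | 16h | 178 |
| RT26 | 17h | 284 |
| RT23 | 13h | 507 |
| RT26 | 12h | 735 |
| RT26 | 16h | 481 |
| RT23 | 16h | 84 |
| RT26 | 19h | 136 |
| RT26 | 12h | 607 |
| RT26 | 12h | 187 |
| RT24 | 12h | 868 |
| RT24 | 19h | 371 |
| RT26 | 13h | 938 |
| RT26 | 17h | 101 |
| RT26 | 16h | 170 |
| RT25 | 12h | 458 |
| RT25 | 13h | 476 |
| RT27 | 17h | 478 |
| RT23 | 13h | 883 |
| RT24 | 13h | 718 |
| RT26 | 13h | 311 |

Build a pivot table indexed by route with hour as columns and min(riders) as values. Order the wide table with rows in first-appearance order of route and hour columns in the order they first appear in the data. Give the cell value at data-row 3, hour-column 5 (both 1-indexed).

15

With rows in first-appearance order of route, row 3 is route=RT27. hour columns in first-appearance order: 17h, 16h, 13h, 19h, 12h; column 5 is 12h.
Long rows with route=RT27, hour=12h: min(437, 968, 15) = 15.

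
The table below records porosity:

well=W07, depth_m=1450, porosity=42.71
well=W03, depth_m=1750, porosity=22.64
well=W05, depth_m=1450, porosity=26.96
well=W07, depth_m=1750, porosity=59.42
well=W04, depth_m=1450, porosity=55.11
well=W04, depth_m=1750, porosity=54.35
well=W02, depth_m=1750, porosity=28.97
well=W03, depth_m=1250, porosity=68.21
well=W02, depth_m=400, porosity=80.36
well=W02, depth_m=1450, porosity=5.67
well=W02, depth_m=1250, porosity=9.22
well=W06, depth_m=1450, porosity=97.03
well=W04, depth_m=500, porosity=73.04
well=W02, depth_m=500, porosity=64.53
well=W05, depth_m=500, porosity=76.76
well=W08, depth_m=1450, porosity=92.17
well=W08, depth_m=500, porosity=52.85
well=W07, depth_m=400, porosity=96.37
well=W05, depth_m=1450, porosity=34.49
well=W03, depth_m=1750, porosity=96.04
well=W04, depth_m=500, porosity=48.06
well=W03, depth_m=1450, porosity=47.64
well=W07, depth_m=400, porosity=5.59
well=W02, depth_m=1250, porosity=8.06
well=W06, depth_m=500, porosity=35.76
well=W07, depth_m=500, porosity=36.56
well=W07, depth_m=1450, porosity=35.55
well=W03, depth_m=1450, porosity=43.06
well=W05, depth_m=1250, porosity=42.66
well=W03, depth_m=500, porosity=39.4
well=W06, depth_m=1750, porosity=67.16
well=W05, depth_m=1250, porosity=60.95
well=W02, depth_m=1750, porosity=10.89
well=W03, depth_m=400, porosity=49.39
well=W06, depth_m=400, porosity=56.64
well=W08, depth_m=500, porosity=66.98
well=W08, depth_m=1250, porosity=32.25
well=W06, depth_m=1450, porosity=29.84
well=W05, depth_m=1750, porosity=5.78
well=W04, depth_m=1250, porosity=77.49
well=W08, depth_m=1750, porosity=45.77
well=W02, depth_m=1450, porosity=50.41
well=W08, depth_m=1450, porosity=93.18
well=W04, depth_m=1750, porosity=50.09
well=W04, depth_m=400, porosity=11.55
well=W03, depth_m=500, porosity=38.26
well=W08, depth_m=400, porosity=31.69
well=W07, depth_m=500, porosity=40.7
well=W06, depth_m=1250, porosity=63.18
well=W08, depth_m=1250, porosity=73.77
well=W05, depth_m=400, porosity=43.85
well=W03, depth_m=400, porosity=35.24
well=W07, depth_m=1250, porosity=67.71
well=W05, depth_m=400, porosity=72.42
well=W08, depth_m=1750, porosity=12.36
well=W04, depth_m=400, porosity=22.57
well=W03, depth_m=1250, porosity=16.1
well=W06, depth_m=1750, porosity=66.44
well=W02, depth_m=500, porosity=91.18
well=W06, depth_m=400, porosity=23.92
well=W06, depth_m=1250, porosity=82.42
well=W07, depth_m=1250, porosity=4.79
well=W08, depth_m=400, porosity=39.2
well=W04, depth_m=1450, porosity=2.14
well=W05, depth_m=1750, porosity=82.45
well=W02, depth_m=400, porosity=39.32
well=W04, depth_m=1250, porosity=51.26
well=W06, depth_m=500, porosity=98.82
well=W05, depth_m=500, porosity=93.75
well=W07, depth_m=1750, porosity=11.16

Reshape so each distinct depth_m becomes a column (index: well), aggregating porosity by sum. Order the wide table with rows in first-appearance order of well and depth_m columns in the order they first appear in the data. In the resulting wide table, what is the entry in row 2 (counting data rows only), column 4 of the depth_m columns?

84.63

With rows in first-appearance order of well, row 2 is well=W03. depth_m columns in first-appearance order: 1450, 1750, 1250, 400, 500; column 4 is 400.
Long rows with well=W03, depth_m=400: 49.39 + 35.24 = 84.63.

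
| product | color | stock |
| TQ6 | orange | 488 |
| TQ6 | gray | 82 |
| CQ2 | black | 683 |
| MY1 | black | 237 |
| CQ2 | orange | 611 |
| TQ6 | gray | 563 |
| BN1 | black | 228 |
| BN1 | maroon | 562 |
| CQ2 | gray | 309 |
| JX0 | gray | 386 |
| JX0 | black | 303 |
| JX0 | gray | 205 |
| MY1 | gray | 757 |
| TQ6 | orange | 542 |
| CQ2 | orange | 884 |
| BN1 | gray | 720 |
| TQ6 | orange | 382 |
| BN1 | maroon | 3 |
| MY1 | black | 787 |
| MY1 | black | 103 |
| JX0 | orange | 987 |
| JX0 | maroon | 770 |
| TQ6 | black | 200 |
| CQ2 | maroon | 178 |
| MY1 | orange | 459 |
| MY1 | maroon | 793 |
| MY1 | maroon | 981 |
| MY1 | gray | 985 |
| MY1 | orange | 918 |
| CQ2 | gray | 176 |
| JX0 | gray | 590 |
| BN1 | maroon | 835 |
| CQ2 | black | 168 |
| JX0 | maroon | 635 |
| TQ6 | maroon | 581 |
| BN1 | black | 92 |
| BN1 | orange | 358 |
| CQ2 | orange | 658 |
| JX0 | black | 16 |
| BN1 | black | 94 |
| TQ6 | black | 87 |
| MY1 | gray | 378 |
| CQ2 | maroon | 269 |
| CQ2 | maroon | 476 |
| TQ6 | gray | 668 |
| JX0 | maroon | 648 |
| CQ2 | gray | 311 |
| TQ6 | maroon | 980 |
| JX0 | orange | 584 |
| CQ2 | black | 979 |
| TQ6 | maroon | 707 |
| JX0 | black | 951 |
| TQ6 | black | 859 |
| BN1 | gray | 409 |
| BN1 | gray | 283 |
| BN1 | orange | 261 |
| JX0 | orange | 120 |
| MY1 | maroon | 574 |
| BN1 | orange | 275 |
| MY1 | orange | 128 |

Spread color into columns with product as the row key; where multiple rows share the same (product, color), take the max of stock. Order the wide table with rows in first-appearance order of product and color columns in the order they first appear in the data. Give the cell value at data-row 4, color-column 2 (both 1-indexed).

With rows in first-appearance order of product, row 4 is product=BN1. color columns in first-appearance order: orange, gray, black, maroon; column 2 is gray.
Long rows with product=BN1, color=gray: max(720, 409, 283) = 720.

720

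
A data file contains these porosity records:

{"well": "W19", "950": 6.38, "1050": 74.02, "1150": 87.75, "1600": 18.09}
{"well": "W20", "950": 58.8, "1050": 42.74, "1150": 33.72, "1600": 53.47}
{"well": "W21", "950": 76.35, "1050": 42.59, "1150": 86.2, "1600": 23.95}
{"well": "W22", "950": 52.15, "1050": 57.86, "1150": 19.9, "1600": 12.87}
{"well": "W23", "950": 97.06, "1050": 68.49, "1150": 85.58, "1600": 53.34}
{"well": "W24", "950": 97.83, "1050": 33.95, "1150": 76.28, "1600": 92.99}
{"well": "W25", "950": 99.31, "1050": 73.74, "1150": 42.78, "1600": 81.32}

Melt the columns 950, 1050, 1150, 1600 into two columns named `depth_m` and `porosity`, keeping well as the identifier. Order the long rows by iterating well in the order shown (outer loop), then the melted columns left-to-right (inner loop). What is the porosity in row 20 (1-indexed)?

53.34

28 rows total (7 × 4). Row 20: index ⌊(20-1)/4⌋ = 4 into well → W23; (20-1) mod 4 = 3 into the melted columns → 1600.
So row 20 is (W23, 1600, 53.34); porosity = 53.34.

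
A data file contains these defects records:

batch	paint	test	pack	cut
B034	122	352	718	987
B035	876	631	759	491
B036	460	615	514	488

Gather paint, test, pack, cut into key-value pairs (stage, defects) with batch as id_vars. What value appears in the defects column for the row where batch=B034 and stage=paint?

Unpivoting turns each (batch, wide-column) pair into one long row.
The wide cell at row B034, column paint holds 122, so the long row (B034, paint) has defects=122.

122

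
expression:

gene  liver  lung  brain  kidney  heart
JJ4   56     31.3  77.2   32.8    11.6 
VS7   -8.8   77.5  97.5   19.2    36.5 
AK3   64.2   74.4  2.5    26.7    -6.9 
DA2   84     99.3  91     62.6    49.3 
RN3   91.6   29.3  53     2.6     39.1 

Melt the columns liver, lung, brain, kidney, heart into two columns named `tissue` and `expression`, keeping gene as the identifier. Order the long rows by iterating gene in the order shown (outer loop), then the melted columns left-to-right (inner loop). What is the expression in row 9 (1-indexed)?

25 rows total (5 × 5). Row 9: index ⌊(9-1)/5⌋ = 1 into gene → VS7; (9-1) mod 5 = 3 into the melted columns → kidney.
So row 9 is (VS7, kidney, 19.2); expression = 19.2.

19.2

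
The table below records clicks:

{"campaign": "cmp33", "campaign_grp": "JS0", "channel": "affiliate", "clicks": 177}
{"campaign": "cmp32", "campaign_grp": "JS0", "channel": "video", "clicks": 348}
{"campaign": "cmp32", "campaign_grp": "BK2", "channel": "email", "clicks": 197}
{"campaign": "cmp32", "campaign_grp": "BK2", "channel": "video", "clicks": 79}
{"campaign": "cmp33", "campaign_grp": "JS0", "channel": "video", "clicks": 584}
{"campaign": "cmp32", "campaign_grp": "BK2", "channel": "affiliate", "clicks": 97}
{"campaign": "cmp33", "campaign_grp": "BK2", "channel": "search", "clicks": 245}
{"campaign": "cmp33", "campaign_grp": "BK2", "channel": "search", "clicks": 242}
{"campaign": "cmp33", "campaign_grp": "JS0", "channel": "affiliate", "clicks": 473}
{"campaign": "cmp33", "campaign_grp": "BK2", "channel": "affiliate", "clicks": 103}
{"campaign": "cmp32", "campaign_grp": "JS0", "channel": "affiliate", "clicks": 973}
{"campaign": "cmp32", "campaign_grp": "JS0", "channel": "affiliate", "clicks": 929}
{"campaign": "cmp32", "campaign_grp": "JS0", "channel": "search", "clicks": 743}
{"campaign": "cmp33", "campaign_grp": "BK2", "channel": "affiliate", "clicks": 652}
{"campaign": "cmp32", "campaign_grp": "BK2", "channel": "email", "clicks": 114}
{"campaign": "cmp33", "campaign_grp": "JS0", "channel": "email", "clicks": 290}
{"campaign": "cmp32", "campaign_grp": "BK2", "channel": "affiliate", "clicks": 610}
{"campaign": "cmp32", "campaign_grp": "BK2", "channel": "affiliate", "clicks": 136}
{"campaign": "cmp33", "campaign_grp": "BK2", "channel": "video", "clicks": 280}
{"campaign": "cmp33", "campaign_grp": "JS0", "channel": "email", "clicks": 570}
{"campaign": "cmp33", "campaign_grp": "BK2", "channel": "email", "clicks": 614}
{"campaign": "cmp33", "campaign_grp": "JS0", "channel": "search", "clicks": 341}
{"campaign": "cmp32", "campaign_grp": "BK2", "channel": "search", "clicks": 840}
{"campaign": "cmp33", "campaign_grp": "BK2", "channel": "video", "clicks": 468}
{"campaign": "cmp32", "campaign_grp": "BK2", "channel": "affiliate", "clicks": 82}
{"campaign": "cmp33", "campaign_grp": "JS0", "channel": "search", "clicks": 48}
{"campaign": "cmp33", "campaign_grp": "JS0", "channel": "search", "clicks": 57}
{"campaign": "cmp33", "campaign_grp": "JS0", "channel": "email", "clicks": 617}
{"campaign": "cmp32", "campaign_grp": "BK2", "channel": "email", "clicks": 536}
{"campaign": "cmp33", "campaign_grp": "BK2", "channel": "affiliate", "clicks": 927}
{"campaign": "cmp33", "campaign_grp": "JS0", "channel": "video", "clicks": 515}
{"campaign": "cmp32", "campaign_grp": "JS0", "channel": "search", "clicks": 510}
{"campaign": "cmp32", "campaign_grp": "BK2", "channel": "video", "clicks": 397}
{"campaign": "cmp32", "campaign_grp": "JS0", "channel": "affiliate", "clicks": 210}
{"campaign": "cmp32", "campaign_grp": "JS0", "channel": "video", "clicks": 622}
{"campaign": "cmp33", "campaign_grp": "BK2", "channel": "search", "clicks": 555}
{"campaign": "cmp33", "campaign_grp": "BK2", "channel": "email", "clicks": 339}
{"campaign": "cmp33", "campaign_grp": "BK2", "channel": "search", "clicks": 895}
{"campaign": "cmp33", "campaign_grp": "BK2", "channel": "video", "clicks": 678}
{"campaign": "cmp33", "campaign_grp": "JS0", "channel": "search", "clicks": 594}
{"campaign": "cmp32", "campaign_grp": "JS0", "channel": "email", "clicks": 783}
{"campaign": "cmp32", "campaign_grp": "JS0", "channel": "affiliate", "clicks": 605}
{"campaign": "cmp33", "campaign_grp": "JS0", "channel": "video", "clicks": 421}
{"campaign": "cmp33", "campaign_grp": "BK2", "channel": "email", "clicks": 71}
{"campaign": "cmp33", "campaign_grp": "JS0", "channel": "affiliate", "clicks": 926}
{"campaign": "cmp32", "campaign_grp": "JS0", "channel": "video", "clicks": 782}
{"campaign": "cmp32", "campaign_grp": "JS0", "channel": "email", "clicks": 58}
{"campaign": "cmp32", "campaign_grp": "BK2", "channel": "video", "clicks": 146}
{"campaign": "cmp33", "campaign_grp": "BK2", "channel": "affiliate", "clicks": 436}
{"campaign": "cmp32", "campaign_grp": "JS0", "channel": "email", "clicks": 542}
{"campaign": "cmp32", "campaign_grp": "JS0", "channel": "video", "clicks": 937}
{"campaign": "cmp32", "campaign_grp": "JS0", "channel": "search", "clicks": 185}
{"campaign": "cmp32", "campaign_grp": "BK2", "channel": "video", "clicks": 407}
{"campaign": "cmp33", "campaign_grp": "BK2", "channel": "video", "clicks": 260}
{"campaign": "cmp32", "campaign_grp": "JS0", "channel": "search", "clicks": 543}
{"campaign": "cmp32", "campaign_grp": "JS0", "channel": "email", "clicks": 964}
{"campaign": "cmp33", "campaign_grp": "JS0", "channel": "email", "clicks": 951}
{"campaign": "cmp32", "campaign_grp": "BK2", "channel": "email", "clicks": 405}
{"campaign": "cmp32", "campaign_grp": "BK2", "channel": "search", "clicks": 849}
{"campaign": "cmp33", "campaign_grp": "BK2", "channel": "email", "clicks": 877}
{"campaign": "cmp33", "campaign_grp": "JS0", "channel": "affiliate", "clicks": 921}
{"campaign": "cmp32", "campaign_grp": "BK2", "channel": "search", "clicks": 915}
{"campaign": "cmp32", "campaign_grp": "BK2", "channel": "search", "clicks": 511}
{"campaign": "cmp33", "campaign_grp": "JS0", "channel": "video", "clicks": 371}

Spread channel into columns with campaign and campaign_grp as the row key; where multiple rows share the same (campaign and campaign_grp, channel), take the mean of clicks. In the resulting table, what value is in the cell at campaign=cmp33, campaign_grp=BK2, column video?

421.50

Rows with campaign=cmp33, campaign_grp=BK2 and channel=video: clicks values are 280, 468, 678, 260.
(280 + 468 + 678 + 260) / 4 = 421.50.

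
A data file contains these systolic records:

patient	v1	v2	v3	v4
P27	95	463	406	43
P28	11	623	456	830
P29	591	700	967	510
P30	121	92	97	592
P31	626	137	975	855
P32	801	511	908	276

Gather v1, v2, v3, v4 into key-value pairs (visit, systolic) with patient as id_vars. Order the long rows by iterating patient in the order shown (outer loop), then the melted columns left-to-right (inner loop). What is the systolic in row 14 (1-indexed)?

24 rows total (6 × 4). Row 14: index ⌊(14-1)/4⌋ = 3 into patient → P30; (14-1) mod 4 = 1 into the melted columns → v2.
So row 14 is (P30, v2, 92); systolic = 92.

92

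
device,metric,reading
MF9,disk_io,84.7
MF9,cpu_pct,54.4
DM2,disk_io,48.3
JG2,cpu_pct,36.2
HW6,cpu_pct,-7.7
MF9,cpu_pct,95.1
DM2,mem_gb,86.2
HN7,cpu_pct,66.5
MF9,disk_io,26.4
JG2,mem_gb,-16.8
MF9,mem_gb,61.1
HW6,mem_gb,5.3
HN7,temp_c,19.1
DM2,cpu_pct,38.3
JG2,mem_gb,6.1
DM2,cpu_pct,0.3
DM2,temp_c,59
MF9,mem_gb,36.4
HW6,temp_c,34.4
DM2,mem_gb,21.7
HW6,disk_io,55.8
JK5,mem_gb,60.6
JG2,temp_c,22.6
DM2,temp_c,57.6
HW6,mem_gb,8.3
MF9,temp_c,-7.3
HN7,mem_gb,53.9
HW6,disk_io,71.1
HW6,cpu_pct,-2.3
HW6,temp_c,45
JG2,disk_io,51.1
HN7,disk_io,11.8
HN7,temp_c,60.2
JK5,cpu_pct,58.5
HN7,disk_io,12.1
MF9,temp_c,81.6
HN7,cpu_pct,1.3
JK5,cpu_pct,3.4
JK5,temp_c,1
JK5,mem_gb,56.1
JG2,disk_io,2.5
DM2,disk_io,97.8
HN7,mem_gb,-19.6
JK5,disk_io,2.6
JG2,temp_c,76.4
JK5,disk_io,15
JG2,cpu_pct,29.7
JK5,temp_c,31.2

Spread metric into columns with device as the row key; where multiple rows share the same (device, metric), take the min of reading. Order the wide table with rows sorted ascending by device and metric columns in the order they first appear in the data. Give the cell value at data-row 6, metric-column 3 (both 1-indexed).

With rows sorted ascending by device, row 6 is device=MF9. metric columns in first-appearance order: disk_io, cpu_pct, mem_gb, temp_c; column 3 is mem_gb.
Long rows with device=MF9, metric=mem_gb: min(61.1, 36.4) = 36.4.

36.4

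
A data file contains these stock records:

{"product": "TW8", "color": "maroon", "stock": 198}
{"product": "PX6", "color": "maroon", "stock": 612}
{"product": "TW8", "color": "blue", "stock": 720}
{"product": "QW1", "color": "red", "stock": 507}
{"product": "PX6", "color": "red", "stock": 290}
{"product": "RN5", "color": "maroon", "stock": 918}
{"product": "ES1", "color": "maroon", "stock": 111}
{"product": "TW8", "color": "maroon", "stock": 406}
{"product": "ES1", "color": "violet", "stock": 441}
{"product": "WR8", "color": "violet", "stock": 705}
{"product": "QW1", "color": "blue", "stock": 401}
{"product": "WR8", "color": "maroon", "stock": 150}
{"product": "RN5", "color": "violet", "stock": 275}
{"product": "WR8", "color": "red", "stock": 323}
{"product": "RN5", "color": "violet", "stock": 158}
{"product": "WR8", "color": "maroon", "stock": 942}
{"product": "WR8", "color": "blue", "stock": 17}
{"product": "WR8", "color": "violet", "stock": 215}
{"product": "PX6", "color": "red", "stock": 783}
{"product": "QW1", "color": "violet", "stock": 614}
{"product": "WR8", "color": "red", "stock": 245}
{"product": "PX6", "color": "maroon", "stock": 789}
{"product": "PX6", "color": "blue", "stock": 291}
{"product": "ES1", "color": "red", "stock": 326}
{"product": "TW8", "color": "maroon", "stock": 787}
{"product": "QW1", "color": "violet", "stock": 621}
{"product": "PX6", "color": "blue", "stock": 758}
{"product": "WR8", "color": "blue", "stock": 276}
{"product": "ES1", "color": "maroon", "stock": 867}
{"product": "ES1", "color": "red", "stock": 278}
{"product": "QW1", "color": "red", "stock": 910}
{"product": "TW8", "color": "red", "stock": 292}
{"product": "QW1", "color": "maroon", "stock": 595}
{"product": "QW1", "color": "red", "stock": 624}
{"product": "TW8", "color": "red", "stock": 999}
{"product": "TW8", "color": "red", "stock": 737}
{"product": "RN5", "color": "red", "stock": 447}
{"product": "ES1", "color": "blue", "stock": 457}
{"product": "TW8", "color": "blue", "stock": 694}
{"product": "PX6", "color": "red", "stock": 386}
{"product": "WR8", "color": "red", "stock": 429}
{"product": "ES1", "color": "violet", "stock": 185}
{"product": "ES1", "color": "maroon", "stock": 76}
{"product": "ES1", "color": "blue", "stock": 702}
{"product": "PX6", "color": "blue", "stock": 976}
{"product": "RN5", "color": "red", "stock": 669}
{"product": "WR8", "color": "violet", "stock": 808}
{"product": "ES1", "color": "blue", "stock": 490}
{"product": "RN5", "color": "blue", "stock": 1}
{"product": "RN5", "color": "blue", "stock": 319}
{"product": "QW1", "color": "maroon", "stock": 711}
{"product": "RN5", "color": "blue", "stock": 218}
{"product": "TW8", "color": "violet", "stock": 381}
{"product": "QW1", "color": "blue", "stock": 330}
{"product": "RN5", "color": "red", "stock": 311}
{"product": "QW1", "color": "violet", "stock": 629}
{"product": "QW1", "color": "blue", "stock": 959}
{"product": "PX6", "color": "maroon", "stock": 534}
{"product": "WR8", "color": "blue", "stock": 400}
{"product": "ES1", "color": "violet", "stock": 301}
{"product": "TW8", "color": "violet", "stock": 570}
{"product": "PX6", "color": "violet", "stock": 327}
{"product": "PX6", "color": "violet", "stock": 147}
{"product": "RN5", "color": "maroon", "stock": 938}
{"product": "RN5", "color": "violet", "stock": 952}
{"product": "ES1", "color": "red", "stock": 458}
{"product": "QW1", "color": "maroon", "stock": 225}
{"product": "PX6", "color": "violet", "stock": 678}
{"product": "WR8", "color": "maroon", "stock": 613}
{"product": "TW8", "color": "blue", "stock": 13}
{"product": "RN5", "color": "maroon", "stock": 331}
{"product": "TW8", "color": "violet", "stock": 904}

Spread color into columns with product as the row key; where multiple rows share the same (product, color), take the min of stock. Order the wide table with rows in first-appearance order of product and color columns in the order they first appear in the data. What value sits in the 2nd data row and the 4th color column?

147

With rows in first-appearance order of product, row 2 is product=PX6. color columns in first-appearance order: maroon, blue, red, violet; column 4 is violet.
Long rows with product=PX6, color=violet: min(327, 147, 678) = 147.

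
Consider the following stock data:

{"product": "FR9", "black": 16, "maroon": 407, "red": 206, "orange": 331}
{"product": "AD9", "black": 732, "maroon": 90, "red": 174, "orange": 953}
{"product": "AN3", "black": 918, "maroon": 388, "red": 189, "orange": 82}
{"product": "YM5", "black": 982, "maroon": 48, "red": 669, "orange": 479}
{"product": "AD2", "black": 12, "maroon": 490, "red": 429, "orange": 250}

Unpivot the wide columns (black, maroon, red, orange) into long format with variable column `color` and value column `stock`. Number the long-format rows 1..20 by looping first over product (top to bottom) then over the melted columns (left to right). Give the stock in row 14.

48

20 rows total (5 × 4). Row 14: index ⌊(14-1)/4⌋ = 3 into product → YM5; (14-1) mod 4 = 1 into the melted columns → maroon.
So row 14 is (YM5, maroon, 48); stock = 48.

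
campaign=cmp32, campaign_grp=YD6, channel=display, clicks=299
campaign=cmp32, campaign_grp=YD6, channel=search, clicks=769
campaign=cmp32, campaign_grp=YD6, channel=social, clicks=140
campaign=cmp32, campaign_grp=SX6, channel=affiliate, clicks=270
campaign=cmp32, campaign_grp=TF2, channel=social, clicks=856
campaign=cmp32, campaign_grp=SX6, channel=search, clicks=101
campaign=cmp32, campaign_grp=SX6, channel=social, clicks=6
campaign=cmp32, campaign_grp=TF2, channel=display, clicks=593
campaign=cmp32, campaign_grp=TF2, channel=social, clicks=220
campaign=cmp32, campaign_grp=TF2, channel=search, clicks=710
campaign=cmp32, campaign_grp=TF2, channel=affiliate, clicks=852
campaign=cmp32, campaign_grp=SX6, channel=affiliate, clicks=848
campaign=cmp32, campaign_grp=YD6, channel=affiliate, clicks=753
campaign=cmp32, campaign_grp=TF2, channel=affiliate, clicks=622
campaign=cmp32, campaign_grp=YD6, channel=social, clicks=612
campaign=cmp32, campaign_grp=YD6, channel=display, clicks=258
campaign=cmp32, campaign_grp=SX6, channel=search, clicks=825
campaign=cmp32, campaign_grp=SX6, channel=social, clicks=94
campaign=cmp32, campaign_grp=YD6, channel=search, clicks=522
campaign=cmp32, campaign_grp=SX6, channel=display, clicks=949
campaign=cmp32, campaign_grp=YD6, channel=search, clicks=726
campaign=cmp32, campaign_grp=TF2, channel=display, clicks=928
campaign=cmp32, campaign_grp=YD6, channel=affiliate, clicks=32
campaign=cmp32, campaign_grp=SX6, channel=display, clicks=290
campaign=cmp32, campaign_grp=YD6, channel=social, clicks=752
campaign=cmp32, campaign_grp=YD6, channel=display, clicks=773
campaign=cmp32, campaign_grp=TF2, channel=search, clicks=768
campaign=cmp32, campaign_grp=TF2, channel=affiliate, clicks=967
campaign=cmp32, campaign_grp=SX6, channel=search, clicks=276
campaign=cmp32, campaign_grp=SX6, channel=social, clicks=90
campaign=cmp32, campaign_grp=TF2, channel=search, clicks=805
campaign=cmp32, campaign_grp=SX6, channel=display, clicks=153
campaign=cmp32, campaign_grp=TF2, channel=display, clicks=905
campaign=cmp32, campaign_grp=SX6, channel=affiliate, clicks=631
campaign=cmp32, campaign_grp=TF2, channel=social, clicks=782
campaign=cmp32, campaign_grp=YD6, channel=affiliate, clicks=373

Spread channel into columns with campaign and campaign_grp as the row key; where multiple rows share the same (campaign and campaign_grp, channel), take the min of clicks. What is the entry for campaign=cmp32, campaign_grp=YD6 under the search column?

Rows with campaign=cmp32, campaign_grp=YD6 and channel=search: clicks values are 769, 522, 726.
min(769, 522, 726) = 522.

522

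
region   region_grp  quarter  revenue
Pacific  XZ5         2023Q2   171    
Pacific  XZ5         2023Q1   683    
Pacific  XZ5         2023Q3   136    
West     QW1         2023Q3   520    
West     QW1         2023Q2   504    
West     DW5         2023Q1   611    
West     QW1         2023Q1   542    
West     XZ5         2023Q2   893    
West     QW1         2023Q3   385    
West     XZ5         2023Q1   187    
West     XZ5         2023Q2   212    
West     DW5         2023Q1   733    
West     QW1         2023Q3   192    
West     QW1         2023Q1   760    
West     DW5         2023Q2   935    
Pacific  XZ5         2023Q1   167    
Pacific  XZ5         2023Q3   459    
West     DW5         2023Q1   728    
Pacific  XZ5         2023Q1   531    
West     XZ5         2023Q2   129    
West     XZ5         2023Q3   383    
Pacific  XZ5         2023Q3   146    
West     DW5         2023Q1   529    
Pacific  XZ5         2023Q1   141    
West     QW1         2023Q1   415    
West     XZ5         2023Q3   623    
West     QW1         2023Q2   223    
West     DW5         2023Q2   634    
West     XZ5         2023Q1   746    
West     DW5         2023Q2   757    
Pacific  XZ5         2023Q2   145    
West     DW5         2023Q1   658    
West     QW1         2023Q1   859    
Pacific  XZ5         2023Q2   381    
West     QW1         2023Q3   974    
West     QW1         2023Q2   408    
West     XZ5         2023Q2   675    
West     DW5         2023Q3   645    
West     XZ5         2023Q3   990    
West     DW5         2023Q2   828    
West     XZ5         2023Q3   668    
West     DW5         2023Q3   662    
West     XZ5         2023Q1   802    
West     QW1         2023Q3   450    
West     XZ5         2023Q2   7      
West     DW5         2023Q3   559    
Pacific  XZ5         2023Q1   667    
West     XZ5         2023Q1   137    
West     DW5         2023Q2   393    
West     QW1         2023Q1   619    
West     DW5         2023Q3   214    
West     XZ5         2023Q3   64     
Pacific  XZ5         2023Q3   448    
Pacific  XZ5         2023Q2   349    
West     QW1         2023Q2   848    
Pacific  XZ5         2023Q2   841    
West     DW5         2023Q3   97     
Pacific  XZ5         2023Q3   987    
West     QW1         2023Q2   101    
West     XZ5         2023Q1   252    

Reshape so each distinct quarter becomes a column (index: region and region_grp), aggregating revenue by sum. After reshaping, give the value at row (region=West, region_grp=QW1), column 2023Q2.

2084

Rows with region=West, region_grp=QW1 and quarter=2023Q2: revenue values are 504, 223, 408, 848, 101.
504 + 223 + 408 + 848 + 101 = 2084.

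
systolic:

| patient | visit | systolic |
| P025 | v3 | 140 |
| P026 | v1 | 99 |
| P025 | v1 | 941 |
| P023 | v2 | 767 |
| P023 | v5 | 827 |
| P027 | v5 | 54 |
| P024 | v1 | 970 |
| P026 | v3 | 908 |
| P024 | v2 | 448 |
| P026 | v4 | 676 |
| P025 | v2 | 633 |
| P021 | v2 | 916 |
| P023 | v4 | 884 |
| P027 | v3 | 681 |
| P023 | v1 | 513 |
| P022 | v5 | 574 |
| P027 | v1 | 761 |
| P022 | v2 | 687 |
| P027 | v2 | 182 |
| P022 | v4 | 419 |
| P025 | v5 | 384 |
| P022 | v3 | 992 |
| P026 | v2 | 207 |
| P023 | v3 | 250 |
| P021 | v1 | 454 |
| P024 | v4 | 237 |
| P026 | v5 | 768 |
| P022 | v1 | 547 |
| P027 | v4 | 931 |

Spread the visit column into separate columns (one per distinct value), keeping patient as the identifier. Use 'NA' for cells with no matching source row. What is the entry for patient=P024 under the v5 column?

NA

No long-format row has patient=P024 and visit=v5, so the cell is NA.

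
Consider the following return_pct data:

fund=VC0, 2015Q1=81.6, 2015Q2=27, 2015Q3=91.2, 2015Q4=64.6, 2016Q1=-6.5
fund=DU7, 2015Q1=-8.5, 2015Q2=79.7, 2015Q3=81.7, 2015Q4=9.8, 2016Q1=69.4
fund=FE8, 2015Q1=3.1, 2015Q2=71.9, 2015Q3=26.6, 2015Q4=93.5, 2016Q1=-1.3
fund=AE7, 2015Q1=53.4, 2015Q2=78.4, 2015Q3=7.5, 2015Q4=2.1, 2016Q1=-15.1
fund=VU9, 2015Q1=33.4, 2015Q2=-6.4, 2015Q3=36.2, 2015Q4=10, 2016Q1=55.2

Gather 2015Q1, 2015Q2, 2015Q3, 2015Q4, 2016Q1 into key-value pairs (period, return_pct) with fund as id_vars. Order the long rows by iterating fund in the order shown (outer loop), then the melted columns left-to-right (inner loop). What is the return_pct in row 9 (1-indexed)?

25 rows total (5 × 5). Row 9: index ⌊(9-1)/5⌋ = 1 into fund → DU7; (9-1) mod 5 = 3 into the melted columns → 2015Q4.
So row 9 is (DU7, 2015Q4, 9.8); return_pct = 9.8.

9.8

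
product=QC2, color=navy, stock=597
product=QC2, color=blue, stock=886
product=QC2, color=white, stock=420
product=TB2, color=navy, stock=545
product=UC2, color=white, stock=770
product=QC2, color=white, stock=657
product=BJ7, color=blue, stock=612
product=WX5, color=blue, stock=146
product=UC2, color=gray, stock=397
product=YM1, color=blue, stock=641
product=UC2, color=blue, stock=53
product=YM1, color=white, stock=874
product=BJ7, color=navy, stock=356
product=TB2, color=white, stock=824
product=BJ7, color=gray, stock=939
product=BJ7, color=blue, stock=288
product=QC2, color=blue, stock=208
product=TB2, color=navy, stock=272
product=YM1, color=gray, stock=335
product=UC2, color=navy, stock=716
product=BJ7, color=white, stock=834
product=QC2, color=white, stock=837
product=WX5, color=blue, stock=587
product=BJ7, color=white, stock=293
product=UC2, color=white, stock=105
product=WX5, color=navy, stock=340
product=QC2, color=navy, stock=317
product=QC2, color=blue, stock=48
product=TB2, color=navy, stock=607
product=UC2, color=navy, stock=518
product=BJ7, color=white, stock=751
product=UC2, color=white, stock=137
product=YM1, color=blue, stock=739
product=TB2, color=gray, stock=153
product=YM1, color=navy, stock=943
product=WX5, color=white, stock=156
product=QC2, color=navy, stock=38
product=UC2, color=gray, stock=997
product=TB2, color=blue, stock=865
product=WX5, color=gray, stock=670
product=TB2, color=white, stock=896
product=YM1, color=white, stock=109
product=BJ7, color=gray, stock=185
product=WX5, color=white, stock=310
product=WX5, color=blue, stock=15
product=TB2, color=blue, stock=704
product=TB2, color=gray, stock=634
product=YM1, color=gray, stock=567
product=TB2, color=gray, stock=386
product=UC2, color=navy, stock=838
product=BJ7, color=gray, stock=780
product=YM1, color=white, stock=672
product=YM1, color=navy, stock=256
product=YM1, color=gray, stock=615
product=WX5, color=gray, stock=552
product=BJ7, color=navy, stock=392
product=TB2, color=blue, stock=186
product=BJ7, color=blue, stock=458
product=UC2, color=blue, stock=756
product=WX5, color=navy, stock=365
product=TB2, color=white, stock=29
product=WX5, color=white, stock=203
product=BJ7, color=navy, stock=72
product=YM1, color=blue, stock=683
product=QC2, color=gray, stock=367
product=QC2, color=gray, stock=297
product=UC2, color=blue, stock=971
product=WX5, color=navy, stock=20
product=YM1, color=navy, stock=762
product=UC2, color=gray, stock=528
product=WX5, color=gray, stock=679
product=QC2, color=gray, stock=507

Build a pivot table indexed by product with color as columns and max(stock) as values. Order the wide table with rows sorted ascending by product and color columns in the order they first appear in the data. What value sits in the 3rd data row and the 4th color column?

With rows sorted ascending by product, row 3 is product=TB2. color columns in first-appearance order: navy, blue, white, gray; column 4 is gray.
Long rows with product=TB2, color=gray: max(153, 634, 386) = 634.

634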